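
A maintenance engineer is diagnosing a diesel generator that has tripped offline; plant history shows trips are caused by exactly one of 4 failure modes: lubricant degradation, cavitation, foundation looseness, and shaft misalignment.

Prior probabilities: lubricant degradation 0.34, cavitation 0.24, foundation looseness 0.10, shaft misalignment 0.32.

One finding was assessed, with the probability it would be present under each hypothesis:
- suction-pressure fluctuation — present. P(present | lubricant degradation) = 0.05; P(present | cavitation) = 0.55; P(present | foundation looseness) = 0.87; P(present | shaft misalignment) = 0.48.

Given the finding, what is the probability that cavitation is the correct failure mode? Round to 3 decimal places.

By Bayes' rule, the unnormalized weight for each hypothesis is prior × likelihood:
  lubricant degradation: 0.34 × 0.05 = 0.017
  cavitation: 0.24 × 0.55 = 0.132
  foundation looseness: 0.10 × 0.87 = 0.087
  shaft misalignment: 0.32 × 0.48 = 0.1536
Marginal likelihood of the evidence = 0.3896.
P(cavitation | evidence) = 0.132 / 0.3896 ≈ 0.339.

0.339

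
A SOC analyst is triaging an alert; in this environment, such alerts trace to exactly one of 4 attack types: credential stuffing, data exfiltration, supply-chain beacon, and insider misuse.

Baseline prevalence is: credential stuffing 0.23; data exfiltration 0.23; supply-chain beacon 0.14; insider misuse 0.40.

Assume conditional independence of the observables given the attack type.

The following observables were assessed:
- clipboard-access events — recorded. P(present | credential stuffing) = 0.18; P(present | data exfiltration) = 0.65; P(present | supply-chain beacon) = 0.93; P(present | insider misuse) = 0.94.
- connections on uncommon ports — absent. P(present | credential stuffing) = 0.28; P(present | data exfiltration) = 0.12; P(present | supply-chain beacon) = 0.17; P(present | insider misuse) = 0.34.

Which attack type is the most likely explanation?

insider misuse

For each hypothesis, the unnormalized posterior weight is prior × product of the observable likelihoods (using 1 − P(present | H) for each absent observable):
  credential stuffing: 0.23 × 0.18 × (1 − 0.28) = 0.029808
  data exfiltration: 0.23 × 0.65 × (1 − 0.12) = 0.13156
  supply-chain beacon: 0.14 × 0.93 × (1 − 0.17) = 0.10807
  insider misuse: 0.40 × 0.94 × (1 − 0.34) = 0.24816
The unnormalized weights sum to 0.51759.
P(credential stuffing | evidence) ≈ 0.029808 / 0.51759 ≈ 0.058
P(data exfiltration | evidence) ≈ 0.13156 / 0.51759 ≈ 0.254
P(supply-chain beacon | evidence) ≈ 0.10807 / 0.51759 ≈ 0.209
P(insider misuse | evidence) ≈ 0.24816 / 0.51759 ≈ 0.479
The largest is 0.479, so insider misuse is most probable.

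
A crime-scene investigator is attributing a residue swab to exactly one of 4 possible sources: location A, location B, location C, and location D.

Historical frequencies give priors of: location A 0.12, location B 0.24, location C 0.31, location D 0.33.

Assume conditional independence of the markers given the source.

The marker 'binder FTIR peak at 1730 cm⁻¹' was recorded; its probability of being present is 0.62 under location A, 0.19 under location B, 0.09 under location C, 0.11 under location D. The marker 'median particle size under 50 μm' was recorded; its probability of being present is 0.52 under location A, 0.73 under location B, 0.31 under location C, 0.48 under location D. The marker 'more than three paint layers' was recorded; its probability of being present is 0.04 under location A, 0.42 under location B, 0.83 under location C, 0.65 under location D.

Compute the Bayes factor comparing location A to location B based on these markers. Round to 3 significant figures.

Take the product of per-marker likelihoods under each hypothesis, then divide.
  location A: 0.62 × 0.52 × 0.04 = 0.012896
  location B: 0.19 × 0.73 × 0.42 = 0.058254
Bayes factor = 0.012896 / 0.058254 ≈ 0.221

0.221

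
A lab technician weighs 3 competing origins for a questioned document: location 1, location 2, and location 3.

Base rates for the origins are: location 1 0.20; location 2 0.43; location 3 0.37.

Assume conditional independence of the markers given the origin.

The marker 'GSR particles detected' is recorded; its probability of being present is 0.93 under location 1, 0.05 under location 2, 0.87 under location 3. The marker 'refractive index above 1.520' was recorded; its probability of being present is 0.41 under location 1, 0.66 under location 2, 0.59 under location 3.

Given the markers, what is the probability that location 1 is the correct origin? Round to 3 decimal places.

0.272

Multiply each prior by the joint likelihood of the marker pattern:
  location 1: 0.20 × 0.93 × 0.41 = 0.07626
  location 2: 0.43 × 0.05 × 0.66 = 0.01419
  location 3: 0.37 × 0.87 × 0.59 = 0.18992
Normalizing constant Z = 0.07626 + 0.01419 + 0.18992 = 0.28037.
P(location 1 | evidence) = 0.07626 / 0.28037 ≈ 0.272.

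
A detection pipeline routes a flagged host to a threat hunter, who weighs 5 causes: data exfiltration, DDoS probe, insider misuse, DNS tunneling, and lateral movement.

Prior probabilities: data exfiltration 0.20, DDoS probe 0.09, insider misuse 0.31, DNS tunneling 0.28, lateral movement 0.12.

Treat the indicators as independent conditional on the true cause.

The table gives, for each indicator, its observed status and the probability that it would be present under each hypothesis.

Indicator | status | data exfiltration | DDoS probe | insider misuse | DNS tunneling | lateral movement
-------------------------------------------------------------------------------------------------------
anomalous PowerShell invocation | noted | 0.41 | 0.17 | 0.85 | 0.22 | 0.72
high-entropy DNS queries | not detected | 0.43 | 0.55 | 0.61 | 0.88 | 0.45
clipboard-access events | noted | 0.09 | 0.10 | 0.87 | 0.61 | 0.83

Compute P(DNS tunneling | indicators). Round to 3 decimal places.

0.033

For each hypothesis, the unnormalized posterior weight is prior × product of the indicator likelihoods (using 1 − P(present | H) for each absent indicator):
  data exfiltration: 0.20 × 0.41 × (1 − 0.43) × 0.09 = 0.0042066
  DDoS probe: 0.09 × 0.17 × (1 − 0.55) × 0.10 = 0.0006885
  insider misuse: 0.31 × 0.85 × (1 − 0.61) × 0.87 = 0.089406
  DNS tunneling: 0.28 × 0.22 × (1 − 0.88) × 0.61 = 0.0045091
  lateral movement: 0.12 × 0.72 × (1 − 0.45) × 0.83 = 0.039442
Marginal likelihood of the evidence = 0.13825.
P(DNS tunneling | evidence) = 0.0045091 / 0.13825 ≈ 0.033.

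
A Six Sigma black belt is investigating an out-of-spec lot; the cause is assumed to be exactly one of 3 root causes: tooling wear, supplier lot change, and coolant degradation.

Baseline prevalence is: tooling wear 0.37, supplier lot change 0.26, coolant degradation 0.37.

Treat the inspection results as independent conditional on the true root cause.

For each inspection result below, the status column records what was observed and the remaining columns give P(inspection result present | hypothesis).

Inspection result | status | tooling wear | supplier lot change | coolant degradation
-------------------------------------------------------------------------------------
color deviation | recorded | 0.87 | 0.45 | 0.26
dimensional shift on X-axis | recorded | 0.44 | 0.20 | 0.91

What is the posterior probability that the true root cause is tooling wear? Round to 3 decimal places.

0.561

By Bayes' rule with conditional independence, the unnormalized weight for each hypothesis is prior × ∏ likelihoods:
  tooling wear: 0.37 × 0.87 × 0.44 = 0.14164
  supplier lot change: 0.26 × 0.45 × 0.20 = 0.0234
  coolant degradation: 0.37 × 0.26 × 0.91 = 0.087542
Normalizing constant Z = 0.14164 + 0.0234 + 0.087542 = 0.25258.
P(tooling wear | evidence) = 0.14164 / 0.25258 ≈ 0.561.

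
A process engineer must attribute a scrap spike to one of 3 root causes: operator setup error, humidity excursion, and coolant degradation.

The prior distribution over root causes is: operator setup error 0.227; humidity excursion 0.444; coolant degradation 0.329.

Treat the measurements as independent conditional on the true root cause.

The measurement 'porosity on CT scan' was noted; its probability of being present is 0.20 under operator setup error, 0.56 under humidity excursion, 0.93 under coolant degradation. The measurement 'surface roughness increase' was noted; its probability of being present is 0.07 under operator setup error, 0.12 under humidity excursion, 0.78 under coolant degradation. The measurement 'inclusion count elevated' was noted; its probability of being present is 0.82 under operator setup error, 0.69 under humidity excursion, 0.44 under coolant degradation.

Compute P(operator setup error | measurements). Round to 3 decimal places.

0.020

For each hypothesis, the unnormalized posterior weight is prior × product of the measurement likelihoods:
  operator setup error: 0.227 × 0.20 × 0.07 × 0.82 = 0.002606
  humidity excursion: 0.444 × 0.56 × 0.12 × 0.69 = 0.020587
  coolant degradation: 0.329 × 0.93 × 0.78 × 0.44 = 0.10501
The unnormalized weights sum to 0.1282.
P(operator setup error | evidence) = 0.002606 / 0.1282 ≈ 0.020.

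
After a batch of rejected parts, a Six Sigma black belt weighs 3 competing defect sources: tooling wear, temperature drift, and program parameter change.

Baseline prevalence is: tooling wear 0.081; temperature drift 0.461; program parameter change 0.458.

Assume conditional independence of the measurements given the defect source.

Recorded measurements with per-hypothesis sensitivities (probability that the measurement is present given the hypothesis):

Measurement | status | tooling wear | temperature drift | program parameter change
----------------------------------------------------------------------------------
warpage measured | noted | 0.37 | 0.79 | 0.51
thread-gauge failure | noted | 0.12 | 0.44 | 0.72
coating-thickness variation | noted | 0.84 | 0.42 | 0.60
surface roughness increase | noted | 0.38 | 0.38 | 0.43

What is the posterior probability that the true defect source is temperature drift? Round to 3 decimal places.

For each hypothesis, the unnormalized posterior weight is prior × product of the measurement likelihoods:
  tooling wear: 0.081 × 0.37 × 0.12 × 0.84 × 0.38 = 0.001148
  temperature drift: 0.461 × 0.79 × 0.44 × 0.42 × 0.38 = 0.025575
  program parameter change: 0.458 × 0.51 × 0.72 × 0.60 × 0.43 = 0.04339
Normalizing constant Z = 0.001148 + 0.025575 + 0.04339 = 0.070113.
P(temperature drift | evidence) = 0.025575 / 0.070113 ≈ 0.365.

0.365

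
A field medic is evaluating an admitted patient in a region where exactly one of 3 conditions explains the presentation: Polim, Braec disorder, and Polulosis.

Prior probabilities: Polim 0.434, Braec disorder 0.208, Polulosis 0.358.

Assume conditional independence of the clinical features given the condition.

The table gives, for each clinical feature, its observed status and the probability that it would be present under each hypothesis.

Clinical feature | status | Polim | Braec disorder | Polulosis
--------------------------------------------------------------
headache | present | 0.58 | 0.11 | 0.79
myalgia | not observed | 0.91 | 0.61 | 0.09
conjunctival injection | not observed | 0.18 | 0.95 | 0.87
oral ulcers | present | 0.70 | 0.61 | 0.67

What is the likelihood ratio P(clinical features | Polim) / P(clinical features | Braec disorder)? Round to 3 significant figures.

22.9

The Bayes factor is the ratio of the joint likelihoods of the clinical feature pattern under the two hypotheses (using 1 − P(present | H) for each absent clinical feature).
  Polim: 0.58 × (1 − 0.91) × (1 − 0.18) × 0.70 = 0.029963
  Braec disorder: 0.11 × (1 − 0.61) × (1 − 0.95) × 0.61 = 0.0013085
Bayes factor = 0.029963 / 0.0013085 ≈ 22.9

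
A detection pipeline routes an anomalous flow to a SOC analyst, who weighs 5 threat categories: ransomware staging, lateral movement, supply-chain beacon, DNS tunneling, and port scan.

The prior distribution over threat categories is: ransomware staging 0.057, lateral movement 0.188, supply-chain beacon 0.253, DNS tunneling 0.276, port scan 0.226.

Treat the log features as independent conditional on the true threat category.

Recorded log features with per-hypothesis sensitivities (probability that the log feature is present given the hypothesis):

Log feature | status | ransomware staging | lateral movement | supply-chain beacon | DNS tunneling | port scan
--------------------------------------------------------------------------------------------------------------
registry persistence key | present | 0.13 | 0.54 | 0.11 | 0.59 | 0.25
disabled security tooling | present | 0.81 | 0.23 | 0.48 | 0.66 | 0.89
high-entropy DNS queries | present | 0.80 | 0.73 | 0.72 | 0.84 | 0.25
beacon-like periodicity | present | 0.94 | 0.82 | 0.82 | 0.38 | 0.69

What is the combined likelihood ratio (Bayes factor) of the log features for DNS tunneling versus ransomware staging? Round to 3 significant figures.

Joint likelihood of the log feature pattern under each hypothesis:
  DNS tunneling: 0.59 × 0.66 × 0.84 × 0.38 = 0.1243
  ransomware staging: 0.13 × 0.81 × 0.80 × 0.94 = 0.079186
Bayes factor = 0.1243 / 0.079186 ≈ 1.57

1.57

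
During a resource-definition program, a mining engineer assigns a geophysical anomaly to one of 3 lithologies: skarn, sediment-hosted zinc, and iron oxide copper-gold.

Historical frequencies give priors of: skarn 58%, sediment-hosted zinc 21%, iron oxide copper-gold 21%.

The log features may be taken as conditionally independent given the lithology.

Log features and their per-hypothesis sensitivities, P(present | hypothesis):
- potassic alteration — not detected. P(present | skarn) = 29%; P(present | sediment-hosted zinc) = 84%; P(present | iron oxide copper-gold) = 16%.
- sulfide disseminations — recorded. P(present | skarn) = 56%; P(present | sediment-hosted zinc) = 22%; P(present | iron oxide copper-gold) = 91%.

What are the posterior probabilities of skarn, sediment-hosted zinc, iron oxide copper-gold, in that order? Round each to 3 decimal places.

For each hypothesis, the unnormalized posterior weight is prior × product of the log feature likelihoods (using 1 − P(present | H) for each absent log feature):
  skarn: 0.58 × (1 − 0.29) × 0.56 = 0.23061
  sediment-hosted zinc: 0.21 × (1 − 0.84) × 0.22 = 0.007392
  iron oxide copper-gold: 0.21 × (1 − 0.16) × 0.91 = 0.16052
The unnormalized weights sum to 0.39852.
P(skarn | evidence) = 0.23061 / 0.39852 ≈ 0.579
P(sediment-hosted zinc | evidence) = 0.007392 / 0.39852 ≈ 0.019
P(iron oxide copper-gold | evidence) = 0.16052 / 0.39852 ≈ 0.403

0.579, 0.019, 0.403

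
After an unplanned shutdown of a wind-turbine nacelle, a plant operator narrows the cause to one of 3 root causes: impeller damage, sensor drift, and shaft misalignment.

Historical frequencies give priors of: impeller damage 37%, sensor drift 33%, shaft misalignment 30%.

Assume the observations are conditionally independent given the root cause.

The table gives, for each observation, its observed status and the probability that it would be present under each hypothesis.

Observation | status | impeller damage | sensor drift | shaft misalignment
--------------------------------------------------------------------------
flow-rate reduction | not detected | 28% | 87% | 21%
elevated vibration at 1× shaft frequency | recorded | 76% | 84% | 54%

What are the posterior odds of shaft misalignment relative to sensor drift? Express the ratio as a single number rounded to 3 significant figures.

Unnormalized posterior weight (prior times the observation likelihoods) for each of the two hypotheses (using 1 − P(present | H) for each absent observation):
  shaft misalignment: 0.30 × (1 − 0.21) × 0.54 = 0.12798
  sensor drift: 0.33 × (1 − 0.87) × 0.84 = 0.036036
Posterior odds = 0.12798 / 0.036036 ≈ 3.55.

3.55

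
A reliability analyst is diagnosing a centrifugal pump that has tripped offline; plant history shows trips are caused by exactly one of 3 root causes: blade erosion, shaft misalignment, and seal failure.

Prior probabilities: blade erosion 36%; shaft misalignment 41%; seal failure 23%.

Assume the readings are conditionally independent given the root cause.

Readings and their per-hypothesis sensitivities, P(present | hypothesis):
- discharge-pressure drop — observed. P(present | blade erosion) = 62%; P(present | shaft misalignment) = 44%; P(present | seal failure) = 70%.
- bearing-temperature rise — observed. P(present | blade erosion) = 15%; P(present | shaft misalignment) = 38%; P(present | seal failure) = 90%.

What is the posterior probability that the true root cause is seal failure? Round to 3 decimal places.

0.587

For each hypothesis, the unnormalized posterior weight is prior × product of the reading likelihoods:
  blade erosion: 0.36 × 0.62 × 0.15 = 0.03348
  shaft misalignment: 0.41 × 0.44 × 0.38 = 0.068552
  seal failure: 0.23 × 0.70 × 0.90 = 0.1449
The unnormalized weights sum to 0.24693.
P(seal failure | evidence) = 0.1449 / 0.24693 ≈ 0.587.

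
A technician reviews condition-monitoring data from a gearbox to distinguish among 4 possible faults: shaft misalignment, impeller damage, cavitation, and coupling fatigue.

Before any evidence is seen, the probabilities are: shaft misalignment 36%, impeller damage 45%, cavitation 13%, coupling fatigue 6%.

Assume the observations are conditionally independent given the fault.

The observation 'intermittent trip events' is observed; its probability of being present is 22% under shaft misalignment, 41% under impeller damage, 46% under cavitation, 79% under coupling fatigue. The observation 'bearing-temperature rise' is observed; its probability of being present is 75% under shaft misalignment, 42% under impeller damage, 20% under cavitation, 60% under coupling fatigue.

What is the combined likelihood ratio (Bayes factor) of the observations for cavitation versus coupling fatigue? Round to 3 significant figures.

Take the product of per-observation likelihoods under each hypothesis, then divide.
  cavitation: 0.46 × 0.20 = 0.092
  coupling fatigue: 0.79 × 0.60 = 0.474
Bayes factor = 0.092 / 0.474 ≈ 0.194

0.194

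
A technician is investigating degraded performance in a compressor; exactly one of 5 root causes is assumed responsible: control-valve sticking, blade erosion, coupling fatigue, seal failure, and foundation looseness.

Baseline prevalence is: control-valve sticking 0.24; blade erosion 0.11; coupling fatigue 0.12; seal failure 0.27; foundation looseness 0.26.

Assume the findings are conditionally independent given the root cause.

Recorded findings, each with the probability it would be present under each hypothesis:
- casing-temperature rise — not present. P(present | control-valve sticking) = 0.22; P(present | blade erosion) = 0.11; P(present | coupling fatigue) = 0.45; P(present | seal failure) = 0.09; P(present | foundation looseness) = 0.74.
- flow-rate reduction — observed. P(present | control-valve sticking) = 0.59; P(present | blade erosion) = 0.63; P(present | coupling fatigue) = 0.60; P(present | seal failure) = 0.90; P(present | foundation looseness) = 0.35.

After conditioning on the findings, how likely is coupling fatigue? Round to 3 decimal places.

0.087

Multiply each prior by the joint likelihood of the evidence pattern (using 1 − P(present | H) for each absent finding):
  control-valve sticking: 0.24 × (1 − 0.22) × 0.59 = 0.11045
  blade erosion: 0.11 × (1 − 0.11) × 0.63 = 0.061677
  coupling fatigue: 0.12 × (1 − 0.45) × 0.60 = 0.0396
  seal failure: 0.27 × (1 − 0.09) × 0.90 = 0.22113
  foundation looseness: 0.26 × (1 − 0.74) × 0.35 = 0.02366
Normalizing constant Z = 0.11045 + 0.061677 + 0.0396 + 0.22113 + 0.02366 = 0.45652.
P(coupling fatigue | evidence) = 0.0396 / 0.45652 ≈ 0.087.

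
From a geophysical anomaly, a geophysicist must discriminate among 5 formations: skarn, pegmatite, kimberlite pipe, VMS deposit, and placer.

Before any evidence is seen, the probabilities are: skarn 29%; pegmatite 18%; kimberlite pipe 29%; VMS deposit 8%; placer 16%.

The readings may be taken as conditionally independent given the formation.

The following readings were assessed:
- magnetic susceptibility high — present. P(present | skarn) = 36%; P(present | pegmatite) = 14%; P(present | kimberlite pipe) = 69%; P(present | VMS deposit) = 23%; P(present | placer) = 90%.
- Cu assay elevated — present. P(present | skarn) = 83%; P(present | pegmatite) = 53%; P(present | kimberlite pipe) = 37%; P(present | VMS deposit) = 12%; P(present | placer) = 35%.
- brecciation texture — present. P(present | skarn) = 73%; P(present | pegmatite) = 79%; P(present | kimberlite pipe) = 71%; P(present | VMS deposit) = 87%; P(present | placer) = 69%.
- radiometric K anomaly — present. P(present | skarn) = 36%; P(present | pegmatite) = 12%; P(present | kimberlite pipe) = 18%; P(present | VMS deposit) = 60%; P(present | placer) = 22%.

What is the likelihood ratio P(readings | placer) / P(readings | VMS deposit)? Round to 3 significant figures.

Joint likelihood of the reading pattern under each hypothesis:
  placer: 0.90 × 0.35 × 0.69 × 0.22 = 0.047817
  VMS deposit: 0.23 × 0.12 × 0.87 × 0.60 = 0.014407
Bayes factor = 0.047817 / 0.014407 ≈ 3.32

3.32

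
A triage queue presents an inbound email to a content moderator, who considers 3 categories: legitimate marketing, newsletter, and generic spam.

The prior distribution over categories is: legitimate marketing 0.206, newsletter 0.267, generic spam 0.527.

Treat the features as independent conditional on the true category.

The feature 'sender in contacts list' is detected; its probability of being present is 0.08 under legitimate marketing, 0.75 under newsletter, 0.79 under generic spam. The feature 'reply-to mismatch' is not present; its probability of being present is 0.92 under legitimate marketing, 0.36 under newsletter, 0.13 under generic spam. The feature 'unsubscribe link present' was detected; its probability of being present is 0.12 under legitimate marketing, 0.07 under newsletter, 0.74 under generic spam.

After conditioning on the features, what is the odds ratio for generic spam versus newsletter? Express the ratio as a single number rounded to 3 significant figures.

29.9

Unnormalized posterior weight (prior times the feature likelihoods) for each of the two hypotheses (using 1 − P(present | H) for each absent feature):
  generic spam: 0.527 × 0.79 × (1 − 0.13) × 0.74 = 0.26803
  newsletter: 0.267 × 0.75 × (1 − 0.36) × 0.07 = 0.0089712
Posterior odds = 0.26803 / 0.0089712 ≈ 29.9.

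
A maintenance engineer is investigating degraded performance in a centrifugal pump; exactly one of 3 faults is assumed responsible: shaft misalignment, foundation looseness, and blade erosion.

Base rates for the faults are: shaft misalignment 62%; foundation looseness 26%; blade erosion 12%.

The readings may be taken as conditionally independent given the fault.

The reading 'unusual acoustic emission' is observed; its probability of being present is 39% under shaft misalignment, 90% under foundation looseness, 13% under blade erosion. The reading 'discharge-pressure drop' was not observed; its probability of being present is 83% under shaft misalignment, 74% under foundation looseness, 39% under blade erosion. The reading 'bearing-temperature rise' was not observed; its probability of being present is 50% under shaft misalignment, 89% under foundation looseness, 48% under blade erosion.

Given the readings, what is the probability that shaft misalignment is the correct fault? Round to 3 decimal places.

0.638

By Bayes' rule with conditional independence, the unnormalized weight for each hypothesis is prior × ∏ likelihoods (using 1 − P(present | H) for each absent reading):
  shaft misalignment: 0.62 × 0.39 × (1 − 0.83) × (1 − 0.50) = 0.020553
  foundation looseness: 0.26 × 0.90 × (1 − 0.74) × (1 − 0.89) = 0.0066924
  blade erosion: 0.12 × 0.13 × (1 − 0.39) × (1 − 0.48) = 0.0049483
Normalizing constant Z = 0.020553 + 0.0066924 + 0.0049483 = 0.032194.
P(shaft misalignment | evidence) = 0.020553 / 0.032194 ≈ 0.638.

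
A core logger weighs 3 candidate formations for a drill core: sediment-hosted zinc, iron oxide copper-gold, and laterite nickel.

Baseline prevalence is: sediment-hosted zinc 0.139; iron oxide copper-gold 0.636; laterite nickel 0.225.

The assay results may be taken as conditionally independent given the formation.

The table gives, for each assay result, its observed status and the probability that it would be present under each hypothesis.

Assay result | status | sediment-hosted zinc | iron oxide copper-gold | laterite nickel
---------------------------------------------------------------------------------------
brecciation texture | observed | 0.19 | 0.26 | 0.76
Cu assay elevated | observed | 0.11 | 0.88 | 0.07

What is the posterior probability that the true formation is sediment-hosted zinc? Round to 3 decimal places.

0.018

By Bayes' rule with conditional independence, the unnormalized weight for each hypothesis is prior × ∏ likelihoods:
  sediment-hosted zinc: 0.139 × 0.19 × 0.11 = 0.0029051
  iron oxide copper-gold: 0.636 × 0.26 × 0.88 = 0.14552
  laterite nickel: 0.225 × 0.76 × 0.07 = 0.01197
The unnormalized weights sum to 0.16039.
P(sediment-hosted zinc | evidence) = 0.0029051 / 0.16039 ≈ 0.018.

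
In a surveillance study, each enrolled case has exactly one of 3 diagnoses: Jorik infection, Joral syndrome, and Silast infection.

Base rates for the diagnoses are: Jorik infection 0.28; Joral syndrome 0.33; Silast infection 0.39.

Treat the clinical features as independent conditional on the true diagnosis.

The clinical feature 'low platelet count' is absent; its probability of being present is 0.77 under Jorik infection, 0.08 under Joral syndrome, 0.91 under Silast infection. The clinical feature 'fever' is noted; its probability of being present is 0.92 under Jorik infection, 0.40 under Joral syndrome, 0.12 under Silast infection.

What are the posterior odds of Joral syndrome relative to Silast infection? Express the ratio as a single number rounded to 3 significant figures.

Posterior odds equal prior odds times the likelihood ratio; only the two competing hypotheses matter (using 1 − P(present | H) for each absent clinical feature).
  Joral syndrome: 0.33 × (1 − 0.08) × 0.40 = 0.12144
  Silast infection: 0.39 × (1 − 0.91) × 0.12 = 0.004212
Posterior odds = 0.12144 / 0.004212 ≈ 28.8.

28.8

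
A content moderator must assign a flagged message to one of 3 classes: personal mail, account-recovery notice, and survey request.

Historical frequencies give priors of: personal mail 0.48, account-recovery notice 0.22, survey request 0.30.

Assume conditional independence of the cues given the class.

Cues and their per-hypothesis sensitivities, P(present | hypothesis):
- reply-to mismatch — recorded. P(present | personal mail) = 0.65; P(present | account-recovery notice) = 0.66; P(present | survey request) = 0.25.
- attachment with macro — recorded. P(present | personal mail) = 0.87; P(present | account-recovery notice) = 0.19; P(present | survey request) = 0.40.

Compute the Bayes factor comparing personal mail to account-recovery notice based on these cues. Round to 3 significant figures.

4.51

The Bayes factor is the ratio of the joint likelihoods of the cue pattern under the two hypotheses.
  personal mail: 0.65 × 0.87 = 0.5655
  account-recovery notice: 0.66 × 0.19 = 0.1254
Bayes factor = 0.5655 / 0.1254 ≈ 4.51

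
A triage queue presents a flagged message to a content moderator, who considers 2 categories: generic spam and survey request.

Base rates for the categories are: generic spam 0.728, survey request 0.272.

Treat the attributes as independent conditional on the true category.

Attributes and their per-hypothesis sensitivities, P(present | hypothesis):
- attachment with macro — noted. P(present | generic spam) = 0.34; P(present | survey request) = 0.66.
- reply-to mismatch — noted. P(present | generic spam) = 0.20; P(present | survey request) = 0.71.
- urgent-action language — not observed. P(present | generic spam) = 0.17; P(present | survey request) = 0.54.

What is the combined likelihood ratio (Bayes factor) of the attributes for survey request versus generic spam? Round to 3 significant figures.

3.82

Take the product of per-attribute likelihoods under each hypothesis (using 1 − P(present | H) for each absent attribute), then divide.
  survey request: 0.66 × 0.71 × (1 − 0.54) = 0.21556
  generic spam: 0.34 × 0.20 × (1 − 0.17) = 0.05644
Bayes factor = 0.21556 / 0.05644 ≈ 3.82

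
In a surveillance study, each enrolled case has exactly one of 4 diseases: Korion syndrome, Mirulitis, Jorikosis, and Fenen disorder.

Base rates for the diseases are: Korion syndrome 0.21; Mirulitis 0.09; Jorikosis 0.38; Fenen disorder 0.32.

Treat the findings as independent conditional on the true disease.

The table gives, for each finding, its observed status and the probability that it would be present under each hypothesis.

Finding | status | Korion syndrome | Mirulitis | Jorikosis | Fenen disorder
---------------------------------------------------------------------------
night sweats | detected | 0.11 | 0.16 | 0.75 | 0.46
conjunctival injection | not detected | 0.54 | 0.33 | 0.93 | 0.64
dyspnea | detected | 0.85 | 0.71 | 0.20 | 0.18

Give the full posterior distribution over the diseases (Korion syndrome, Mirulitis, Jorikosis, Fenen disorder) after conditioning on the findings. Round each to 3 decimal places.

0.307, 0.233, 0.136, 0.324

By Bayes' rule with conditional independence, the unnormalized weight for each hypothesis is prior × ∏ likelihoods (using 1 − P(present | H) for each absent finding):
  Korion syndrome: 0.21 × 0.11 × (1 − 0.54) × 0.85 = 0.0090321
  Mirulitis: 0.09 × 0.16 × (1 − 0.33) × 0.71 = 0.0068501
  Jorikosis: 0.38 × 0.75 × (1 − 0.93) × 0.20 = 0.00399
  Fenen disorder: 0.32 × 0.46 × (1 − 0.64) × 0.18 = 0.0095386
Normalizing constant Z = 0.0090321 + 0.0068501 + 0.00399 + 0.0095386 = 0.029411.
P(Korion syndrome | evidence) = 0.0090321 / 0.029411 ≈ 0.307
P(Mirulitis | evidence) = 0.0068501 / 0.029411 ≈ 0.233
P(Jorikosis | evidence) = 0.00399 / 0.029411 ≈ 0.136
P(Fenen disorder | evidence) = 0.0095386 / 0.029411 ≈ 0.324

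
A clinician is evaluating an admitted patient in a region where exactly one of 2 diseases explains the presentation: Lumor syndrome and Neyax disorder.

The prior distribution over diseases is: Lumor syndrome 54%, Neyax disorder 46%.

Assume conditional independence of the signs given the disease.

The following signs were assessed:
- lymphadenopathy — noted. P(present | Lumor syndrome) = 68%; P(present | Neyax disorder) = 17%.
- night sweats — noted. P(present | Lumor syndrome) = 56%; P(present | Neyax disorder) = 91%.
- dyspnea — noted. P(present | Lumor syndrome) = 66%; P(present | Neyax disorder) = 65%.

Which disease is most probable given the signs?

Lumor syndrome

For each hypothesis, the unnormalized posterior weight is prior × product of the sign likelihoods:
  Lumor syndrome: 0.54 × 0.68 × 0.56 × 0.66 = 0.13572
  Neyax disorder: 0.46 × 0.17 × 0.91 × 0.65 = 0.046255
The unnormalized weights sum to 0.18197.
P(Lumor syndrome | evidence) ≈ 0.13572 / 0.18197 ≈ 0.746
P(Neyax disorder | evidence) ≈ 0.046255 / 0.18197 ≈ 0.254
The largest is 0.746, so Lumor syndrome is most probable.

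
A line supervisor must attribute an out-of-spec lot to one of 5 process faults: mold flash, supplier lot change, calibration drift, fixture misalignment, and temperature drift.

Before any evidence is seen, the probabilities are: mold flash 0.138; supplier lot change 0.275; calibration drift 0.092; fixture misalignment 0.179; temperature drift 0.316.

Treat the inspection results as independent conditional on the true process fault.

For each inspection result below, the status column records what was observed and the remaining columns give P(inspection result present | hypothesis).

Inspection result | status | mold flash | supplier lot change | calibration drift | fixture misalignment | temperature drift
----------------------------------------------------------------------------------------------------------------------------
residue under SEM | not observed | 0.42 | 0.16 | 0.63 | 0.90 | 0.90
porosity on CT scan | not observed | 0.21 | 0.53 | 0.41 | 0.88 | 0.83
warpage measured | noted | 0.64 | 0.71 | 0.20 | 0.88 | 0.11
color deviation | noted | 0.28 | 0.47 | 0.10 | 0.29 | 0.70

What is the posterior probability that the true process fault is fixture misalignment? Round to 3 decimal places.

0.011

Multiply each prior by the joint likelihood of the inspection result pattern (using 1 − P(present | H) for each absent inspection result):
  mold flash: 0.138 × (1 − 0.42) × (1 − 0.21) × 0.64 × 0.28 = 0.011331
  supplier lot change: 0.275 × (1 − 0.16) × (1 − 0.53) × 0.71 × 0.47 = 0.03623
  calibration drift: 0.092 × (1 − 0.63) × (1 − 0.41) × 0.20 × 0.10 = 0.00040167
  fixture misalignment: 0.179 × (1 − 0.90) × (1 − 0.88) × 0.88 × 0.29 = 0.00054817
  temperature drift: 0.316 × (1 − 0.90) × (1 − 0.83) × 0.11 × 0.70 = 0.00041364
Marginal likelihood of the evidence = 0.048924.
P(fixture misalignment | evidence) = 0.00054817 / 0.048924 ≈ 0.011.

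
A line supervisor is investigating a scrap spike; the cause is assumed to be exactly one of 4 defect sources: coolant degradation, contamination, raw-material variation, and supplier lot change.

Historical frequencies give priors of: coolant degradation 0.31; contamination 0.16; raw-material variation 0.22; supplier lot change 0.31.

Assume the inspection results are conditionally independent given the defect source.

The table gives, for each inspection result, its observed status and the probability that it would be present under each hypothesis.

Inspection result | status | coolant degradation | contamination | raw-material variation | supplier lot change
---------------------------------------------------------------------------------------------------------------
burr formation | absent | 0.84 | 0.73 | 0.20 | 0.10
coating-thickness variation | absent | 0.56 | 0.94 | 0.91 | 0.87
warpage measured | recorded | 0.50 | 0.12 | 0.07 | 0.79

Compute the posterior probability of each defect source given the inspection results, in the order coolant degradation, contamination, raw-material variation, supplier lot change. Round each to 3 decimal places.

0.266, 0.008, 0.027, 0.699

For each hypothesis, the unnormalized posterior weight is prior × product of the inspection result likelihoods (using 1 − P(present | H) for each absent inspection result):
  coolant degradation: 0.31 × (1 − 0.84) × (1 − 0.56) × 0.50 = 0.010912
  contamination: 0.16 × (1 − 0.73) × (1 − 0.94) × 0.12 = 0.00031104
  raw-material variation: 0.22 × (1 − 0.20) × (1 − 0.91) × 0.07 = 0.0011088
  supplier lot change: 0.31 × (1 − 0.10) × (1 − 0.87) × 0.79 = 0.028653
The unnormalized weights sum to 0.040985.
P(coolant degradation | evidence) = 0.010912 / 0.040985 ≈ 0.266
P(contamination | evidence) = 0.00031104 / 0.040985 ≈ 0.008
P(raw-material variation | evidence) = 0.0011088 / 0.040985 ≈ 0.027
P(supplier lot change | evidence) = 0.028653 / 0.040985 ≈ 0.699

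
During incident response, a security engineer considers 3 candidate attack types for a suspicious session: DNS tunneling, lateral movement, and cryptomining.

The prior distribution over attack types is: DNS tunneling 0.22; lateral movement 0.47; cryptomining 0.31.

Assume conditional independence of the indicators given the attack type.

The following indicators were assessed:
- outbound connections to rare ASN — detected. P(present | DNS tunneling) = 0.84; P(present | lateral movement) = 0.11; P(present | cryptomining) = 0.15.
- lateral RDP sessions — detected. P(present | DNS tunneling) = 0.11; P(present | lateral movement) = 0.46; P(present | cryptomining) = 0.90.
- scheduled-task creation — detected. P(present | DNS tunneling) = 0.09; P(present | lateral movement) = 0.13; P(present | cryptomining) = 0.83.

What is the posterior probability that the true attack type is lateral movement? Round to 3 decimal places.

Multiply each prior by the joint likelihood of the indicator pattern:
  DNS tunneling: 0.22 × 0.84 × 0.11 × 0.09 = 0.0018295
  lateral movement: 0.47 × 0.11 × 0.46 × 0.13 = 0.0030917
  cryptomining: 0.31 × 0.15 × 0.90 × 0.83 = 0.034735
Normalizing constant Z = 0.0018295 + 0.0030917 + 0.034735 = 0.039657.
P(lateral movement | evidence) = 0.0030917 / 0.039657 ≈ 0.078.

0.078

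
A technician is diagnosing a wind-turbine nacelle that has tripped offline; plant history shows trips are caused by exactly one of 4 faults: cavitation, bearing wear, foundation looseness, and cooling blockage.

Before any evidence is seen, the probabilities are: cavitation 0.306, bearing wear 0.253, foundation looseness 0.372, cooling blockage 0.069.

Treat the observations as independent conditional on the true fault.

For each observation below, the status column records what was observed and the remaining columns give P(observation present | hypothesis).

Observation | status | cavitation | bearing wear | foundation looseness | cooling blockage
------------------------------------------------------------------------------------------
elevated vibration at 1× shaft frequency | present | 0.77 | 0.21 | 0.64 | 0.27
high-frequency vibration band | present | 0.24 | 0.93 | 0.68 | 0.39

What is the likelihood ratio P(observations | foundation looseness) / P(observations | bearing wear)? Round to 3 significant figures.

2.23

The Bayes factor is the ratio of the joint likelihoods of the evidence pattern under the two hypotheses.
  foundation looseness: 0.64 × 0.68 = 0.4352
  bearing wear: 0.21 × 0.93 = 0.1953
Bayes factor = 0.4352 / 0.1953 ≈ 2.23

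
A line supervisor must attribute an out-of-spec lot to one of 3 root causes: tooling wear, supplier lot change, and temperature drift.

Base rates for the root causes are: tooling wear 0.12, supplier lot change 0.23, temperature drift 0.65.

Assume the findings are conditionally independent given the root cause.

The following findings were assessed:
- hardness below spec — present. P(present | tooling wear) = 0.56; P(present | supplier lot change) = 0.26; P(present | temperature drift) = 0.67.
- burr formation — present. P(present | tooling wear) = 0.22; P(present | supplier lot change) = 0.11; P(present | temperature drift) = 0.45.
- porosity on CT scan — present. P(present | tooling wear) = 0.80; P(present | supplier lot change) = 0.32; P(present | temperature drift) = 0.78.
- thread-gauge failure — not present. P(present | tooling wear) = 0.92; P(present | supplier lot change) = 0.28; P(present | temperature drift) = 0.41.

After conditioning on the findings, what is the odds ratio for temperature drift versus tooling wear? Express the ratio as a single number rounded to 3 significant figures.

95.3

Posterior odds equal prior odds times the likelihood ratio; only the two competing hypotheses matter (using 1 − P(present | H) for each absent finding).
  temperature drift: 0.65 × 0.67 × 0.45 × 0.78 × (1 − 0.41) = 0.090188
  tooling wear: 0.12 × 0.56 × 0.22 × 0.80 × (1 − 0.92) = 0.00094618
Odds(temperature drift : tooling wear) = 0.090188 / 0.00094618 ≈ 95.3.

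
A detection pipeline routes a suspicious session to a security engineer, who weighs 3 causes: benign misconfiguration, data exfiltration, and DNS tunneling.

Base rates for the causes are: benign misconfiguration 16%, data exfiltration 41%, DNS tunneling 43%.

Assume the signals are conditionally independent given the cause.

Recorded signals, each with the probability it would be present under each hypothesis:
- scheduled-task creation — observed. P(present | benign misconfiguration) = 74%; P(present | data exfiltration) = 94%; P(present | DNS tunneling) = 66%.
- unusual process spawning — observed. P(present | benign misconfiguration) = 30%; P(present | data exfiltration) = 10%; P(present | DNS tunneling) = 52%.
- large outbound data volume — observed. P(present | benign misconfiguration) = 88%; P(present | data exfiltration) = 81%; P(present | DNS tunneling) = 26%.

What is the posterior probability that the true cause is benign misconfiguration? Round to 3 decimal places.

Multiply each prior by the joint likelihood of the signal pattern:
  benign misconfiguration: 0.16 × 0.74 × 0.30 × 0.88 = 0.031258
  data exfiltration: 0.41 × 0.94 × 0.10 × 0.81 = 0.031217
  DNS tunneling: 0.43 × 0.66 × 0.52 × 0.26 = 0.03837
Normalizing constant Z = 0.031258 + 0.031217 + 0.03837 = 0.10084.
P(benign misconfiguration | evidence) = 0.031258 / 0.10084 ≈ 0.310.

0.310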